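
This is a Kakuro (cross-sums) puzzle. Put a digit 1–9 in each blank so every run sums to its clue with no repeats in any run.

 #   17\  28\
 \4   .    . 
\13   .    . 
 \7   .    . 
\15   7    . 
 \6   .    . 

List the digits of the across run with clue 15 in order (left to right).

4 in 2 cells must be {1,3}.
Given what's placed, R2C1 must be 4 to fit the 13 across and 17 down.
R2C2 = 13 − 4 = 9 completes the 13 across.
R4C2 = 15 − 7 = 8 completes the 15 across.

7 8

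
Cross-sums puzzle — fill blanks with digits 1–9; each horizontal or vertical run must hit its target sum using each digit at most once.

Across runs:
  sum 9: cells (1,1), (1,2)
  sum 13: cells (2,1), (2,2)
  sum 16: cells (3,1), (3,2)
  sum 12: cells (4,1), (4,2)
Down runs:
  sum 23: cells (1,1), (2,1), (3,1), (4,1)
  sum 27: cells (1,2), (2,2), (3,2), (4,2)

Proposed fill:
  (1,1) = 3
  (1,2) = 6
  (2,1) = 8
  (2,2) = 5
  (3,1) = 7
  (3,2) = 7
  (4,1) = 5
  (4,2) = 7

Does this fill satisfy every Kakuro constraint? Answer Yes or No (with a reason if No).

No — the across run (3,1)–(3,2) sums to 14, not 16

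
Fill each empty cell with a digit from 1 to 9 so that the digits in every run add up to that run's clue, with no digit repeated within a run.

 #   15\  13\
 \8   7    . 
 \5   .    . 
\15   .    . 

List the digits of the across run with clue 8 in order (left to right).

R1C2 = 8 − 7 = 1 completes the 8 across.
Given what's placed, R3C1 must be 6 to fit the 15 across and 15 down.
R3C2 = 15 − 6 = 9 completes the 15 across.
R2C1 = 15 − 13 = 2 completes the 15 down.
R2C2 = 5 − 2 = 3 completes the 5 across.

7 1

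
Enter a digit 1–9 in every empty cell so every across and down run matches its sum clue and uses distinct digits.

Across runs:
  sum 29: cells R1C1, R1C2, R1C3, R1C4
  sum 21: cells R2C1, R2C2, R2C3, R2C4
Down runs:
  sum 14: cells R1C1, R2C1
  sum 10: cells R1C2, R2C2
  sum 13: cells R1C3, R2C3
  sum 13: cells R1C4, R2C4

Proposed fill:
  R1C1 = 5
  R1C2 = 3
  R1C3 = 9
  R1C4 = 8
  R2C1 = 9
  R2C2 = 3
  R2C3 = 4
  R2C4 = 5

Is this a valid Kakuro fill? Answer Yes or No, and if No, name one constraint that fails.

No — the across run R1C1–R1C4 sums to 25, not 29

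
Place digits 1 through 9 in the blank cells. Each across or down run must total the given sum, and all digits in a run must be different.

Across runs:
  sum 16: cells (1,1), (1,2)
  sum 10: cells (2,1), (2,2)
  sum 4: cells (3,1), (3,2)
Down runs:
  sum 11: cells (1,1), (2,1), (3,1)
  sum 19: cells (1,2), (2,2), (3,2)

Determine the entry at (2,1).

3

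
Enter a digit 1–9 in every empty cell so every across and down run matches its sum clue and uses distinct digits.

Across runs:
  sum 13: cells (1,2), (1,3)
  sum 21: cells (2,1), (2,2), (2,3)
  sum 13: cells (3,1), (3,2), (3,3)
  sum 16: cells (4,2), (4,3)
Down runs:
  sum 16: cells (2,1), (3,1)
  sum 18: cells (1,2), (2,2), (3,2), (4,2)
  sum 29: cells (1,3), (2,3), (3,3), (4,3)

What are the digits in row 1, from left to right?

6 7

16 in 2 cells must be {7,9}; 29 in 4 cells must be {5,7,8,9}.
Nothing is forced directly, so branch on (2,1), whose candidates are 7 or 9. If (2,1) = 7: that forces (3,1) = 9, after which (3,3) would have to be in {1,3} for the 13 across but in {5,7,8,9} for the 29 down — contradiction. So (2,1) = 9.
(3,1) = 16 − 9 = 7 completes the 16 down.
Given what's placed, (3,3) must be 5 to fit the 13 across and 29 down.
(3,2) = 13 − 12 = 1 completes the 13 across.
No cell is forced outright now. (2,3) can only be 7 or 8 (the digits allowed by both its 21 across and its 29 down). If (2,3) = 7: that forces (2,2) = 5, (4,2) = 9, after which (4,3) would have to be in {7} for the 16 across but in {8,9} for the 29 down — contradiction. So (2,3) = 8.
(2,2) = 21 − 17 = 4 completes the 21 across.
Given what's placed, (4,2) must be 7 to fit the 16 across and 18 down.
(4,3) = 16 − 7 = 9 completes the 16 across.
(1,2) = 18 − 12 = 6 completes the 18 down.
(1,3) = 13 − 6 = 7 completes the 13 across.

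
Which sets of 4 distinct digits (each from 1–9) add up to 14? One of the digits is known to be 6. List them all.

{1,2,5,6}; {1,3,4,6}

4 distinct digits from 1–9 sum between 10 and 30.
Keeping only sets containing 6.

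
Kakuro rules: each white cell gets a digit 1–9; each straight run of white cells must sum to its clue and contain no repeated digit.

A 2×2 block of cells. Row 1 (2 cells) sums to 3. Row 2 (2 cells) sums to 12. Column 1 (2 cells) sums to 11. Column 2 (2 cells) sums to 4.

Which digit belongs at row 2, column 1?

3 in 2 cells must be {1,2}; 4 in 2 cells must be {1,3}.
The 3 across and the 11 down share only 2, so (1,1) = 2.
(1,2) = 3 − 2 = 1 completes the 3 across.
(2,1) = 11 − 2 = 9 completes the 11 down.
(2,2) = 12 − 9 = 3 completes the 12 across.

9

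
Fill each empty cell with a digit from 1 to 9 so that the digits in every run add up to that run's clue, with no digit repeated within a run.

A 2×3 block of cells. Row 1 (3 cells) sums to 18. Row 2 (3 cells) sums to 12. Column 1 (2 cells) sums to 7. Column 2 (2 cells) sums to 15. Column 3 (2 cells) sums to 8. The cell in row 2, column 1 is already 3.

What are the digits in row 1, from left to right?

4, 8, 6

(1,1) = 7 − 3 = 4 completes the 7 down.
Nothing is forced directly, so branch on (2,2), whose candidates are 7 or 8. If (2,2) = 8: then (1,2) would have to be in {5,6,8,9} for the 18 across but in {7} for the 15 down — contradiction. So (2,2) = 7.
(1,2) = 15 − 7 = 8 completes the 15 down.
(1,3) = 18 − 12 = 6 completes the 18 across.
(2,3) = 12 − 10 = 2 completes the 12 across.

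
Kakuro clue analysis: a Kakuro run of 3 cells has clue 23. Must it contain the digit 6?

Yes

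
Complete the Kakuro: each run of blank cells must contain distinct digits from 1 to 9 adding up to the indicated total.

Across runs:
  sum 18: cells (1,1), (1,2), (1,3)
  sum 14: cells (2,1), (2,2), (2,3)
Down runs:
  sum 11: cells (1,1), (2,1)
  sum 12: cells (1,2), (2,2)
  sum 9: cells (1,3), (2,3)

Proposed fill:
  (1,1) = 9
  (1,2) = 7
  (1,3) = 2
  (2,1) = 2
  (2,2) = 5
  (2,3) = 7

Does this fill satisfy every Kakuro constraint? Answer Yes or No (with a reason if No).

Yes

Across: 9+7+2=18; 2+5+7=14. Down: 9+2=11; 7+5=12; 2+7=9. No digit repeats within any run.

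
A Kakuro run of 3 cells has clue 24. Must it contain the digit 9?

Yes

The only way to make 24 from 3 distinct digits is {7,8,9}, which contains 9.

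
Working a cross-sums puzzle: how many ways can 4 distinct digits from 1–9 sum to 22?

11

4 distinct digits from 1–9 sum between 10 and 30.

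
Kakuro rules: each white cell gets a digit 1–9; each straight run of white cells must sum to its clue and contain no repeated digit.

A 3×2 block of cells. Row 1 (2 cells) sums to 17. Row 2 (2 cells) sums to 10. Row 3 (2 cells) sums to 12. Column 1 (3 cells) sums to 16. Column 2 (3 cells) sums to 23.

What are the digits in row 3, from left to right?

3, 9

17 in 2 cells must be {8,9}; 23 in 3 cells must be {6,8,9}.
Nothing is forced directly, so branch on (1,1), whose candidates are 8 or 9. If (1,1) = 8: that forces (1,2) = 9, (3,2) = 8, (2,2) = 6, after which (3,1) would have to be in {4} for the 12 across but in {1,2,3,5,6,7} for the 16 down — contradiction. So (1,1) = 9.
(1,2) = 17 − 9 = 8 completes the 17 across.
Given what's placed, (3,2) must be 9 to fit the 12 across and 23 down.
(2,2) = 23 − 17 = 6 completes the 23 down.
(3,1) = 12 − 9 = 3 completes the 12 across.
(2,1) = 10 − 6 = 4 completes the 10 across.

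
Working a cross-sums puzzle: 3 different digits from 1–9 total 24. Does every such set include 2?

No

The only way to make 24 from 3 distinct digits is {7,8,9}, which does not contain 2.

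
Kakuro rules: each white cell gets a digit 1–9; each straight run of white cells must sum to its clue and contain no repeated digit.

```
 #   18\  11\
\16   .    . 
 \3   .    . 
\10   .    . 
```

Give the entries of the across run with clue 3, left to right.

2, 1

16 in 2 cells must be {7,9}; 3 in 2 cells must be {1,2}.
The 16 across and the 11 down share only 7, so R1C2 = 7.
Given what's placed, R2C2 must be 1 to fit the 3 across and 11 down.
R3C2 = 11 − 8 = 3 completes the 11 down.
R1C1 = 16 − 7 = 9 completes the 16 across.
R2C1 = 3 − 1 = 2 completes the 3 across.
R3C1 = 10 − 3 = 7 completes the 10 across.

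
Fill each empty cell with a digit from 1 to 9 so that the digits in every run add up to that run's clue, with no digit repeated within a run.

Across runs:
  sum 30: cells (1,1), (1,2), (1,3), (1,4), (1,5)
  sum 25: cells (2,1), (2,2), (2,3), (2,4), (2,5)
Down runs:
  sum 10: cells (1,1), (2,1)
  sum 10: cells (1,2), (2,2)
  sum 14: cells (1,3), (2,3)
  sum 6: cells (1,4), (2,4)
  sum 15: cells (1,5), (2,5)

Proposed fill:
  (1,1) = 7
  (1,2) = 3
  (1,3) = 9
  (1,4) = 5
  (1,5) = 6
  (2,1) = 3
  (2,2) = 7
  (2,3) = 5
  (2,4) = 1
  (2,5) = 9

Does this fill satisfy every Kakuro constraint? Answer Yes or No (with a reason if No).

Yes

Across: 7+3+9+5+6=30; 3+7+5+1+9=25. Down: 7+3=10; 3+7=10; 9+5=14; 5+1=6; 6+9=15. No digit repeats within any run.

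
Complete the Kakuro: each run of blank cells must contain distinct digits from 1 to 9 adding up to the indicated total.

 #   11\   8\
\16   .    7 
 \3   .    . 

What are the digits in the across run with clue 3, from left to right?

16 in 2 cells must be {7,9}; 3 in 2 cells must be {1,2}.
R1C1 = 16 − 7 = 9 completes the 16 across.
R2C1 = 11 − 9 = 2 completes the 11 down.
R2C2 = 3 − 2 = 1 completes the 3 across.

2 1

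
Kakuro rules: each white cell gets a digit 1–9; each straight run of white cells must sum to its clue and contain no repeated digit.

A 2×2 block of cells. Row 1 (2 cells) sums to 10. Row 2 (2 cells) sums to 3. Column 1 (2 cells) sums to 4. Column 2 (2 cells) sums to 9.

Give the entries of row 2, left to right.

1, 2

3 in 2 cells must be {1,2}; 4 in 2 cells must be {1,3}.
The 3 across and the 4 down share only 1, so (2,1) = 1.
(2,2) = 3 − 1 = 2 completes the 3 across.
(1,1) = 4 − 1 = 3 completes the 4 down.
(1,2) = 10 − 3 = 7 completes the 10 across.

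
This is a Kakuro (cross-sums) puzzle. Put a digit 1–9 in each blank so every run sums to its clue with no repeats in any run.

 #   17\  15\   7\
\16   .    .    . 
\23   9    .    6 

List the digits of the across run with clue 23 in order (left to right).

9 8 6

23 in 3 cells must be {6,8,9}; 17 in 2 cells must be {8,9}.
R1C1 = 17 − 9 = 8 completes the 17 down.
R1C3 = 7 − 6 = 1 completes the 7 down.
R2C2 = 23 − 15 = 8 completes the 23 across.
R1C2 = 16 − 9 = 7 completes the 16 across.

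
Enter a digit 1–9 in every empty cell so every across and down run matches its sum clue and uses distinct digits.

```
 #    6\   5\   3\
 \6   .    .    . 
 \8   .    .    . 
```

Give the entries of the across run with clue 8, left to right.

5 2 1

6 in 3 cells must be {1,2,3}; 3 in 2 cells must be {1,2}.
Nothing is forced directly, so branch on R1C1, whose candidates are 1 or 2. If R1C1 = 2: that forces R1C3 = 1, R2C1 = 4, after which R2C3 would have to be in {1,3} for the 8 across but in {2} for the 3 down — contradiction. So R1C1 = 1.
Given what's placed, R1C3 must be 2 to fit the 6 across and 3 down.
R2C1 = 6 − 1 = 5 completes the 6 down.
R2C3 = 3 − 2 = 1 completes the 3 down.
R1C2 = 6 − 3 = 3 completes the 6 across.
R2C2 = 8 − 6 = 2 completes the 8 across.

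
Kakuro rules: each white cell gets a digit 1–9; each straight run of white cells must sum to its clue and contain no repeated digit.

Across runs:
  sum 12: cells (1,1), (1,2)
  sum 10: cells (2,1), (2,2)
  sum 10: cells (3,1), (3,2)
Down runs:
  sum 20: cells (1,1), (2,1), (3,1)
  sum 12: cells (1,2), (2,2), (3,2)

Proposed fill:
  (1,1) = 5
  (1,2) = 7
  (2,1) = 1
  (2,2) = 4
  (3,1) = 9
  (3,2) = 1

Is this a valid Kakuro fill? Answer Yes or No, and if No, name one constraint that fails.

No — the across run (2,1)–(2,2) sums to 5, not 10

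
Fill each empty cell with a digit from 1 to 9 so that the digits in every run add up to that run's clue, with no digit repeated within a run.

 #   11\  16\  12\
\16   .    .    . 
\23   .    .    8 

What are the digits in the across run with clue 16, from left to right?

5 7 4

23 in 3 cells must be {6,8,9}; 16 in 2 cells must be {7,9}.
R1C3 = 12 − 8 = 4 completes the 12 down.
R2C2 = 9: the only remaining digit allowed by both the 23 across and the 16 down.
R1C2 = 16 − 9 = 7 completes the 16 down.
R2C1 = 23 − 17 = 6 completes the 23 across.
R1C1 = 16 − 11 = 5 completes the 16 across.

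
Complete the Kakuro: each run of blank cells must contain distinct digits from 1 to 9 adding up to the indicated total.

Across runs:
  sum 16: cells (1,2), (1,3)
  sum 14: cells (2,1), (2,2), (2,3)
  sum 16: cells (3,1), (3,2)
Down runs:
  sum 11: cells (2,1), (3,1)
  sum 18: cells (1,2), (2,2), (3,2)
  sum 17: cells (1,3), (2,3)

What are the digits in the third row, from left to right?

7 9

16 in 2 cells must be {7,9}; 17 in 2 cells must be {8,9}.
The 16 across and the 17 down share only 9, so (1,3) = 9.
(2,3) = 17 − 9 = 8 completes the 17 down.
(1,2) = 16 − 9 = 7 completes the 16 across.
(3,2) = 9: the only remaining digit allowed by both the 16 across and the 18 down.
(2,2) = 18 − 16 = 2 completes the 18 down.
(3,1) = 16 − 9 = 7 completes the 16 across.
(2,1) = 14 − 10 = 4 completes the 14 across.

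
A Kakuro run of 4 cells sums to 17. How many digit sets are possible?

9

4 distinct digits from 1–9 sum between 10 and 30.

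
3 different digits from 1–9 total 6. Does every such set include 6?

No

The only way to make 6 from 3 distinct digits is {1,2,3}, which does not contain 6.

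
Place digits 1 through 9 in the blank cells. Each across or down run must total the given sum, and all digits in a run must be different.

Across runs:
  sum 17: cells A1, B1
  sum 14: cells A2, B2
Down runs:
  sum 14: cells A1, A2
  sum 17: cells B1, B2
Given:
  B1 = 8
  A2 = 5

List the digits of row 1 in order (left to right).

9 8

17 in 2 cells must be {8,9}.
A1 = 17 − 8 = 9 completes the 17 across.
B2 = 14 − 5 = 9 completes the 14 across.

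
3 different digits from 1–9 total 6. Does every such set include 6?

No

The only way to make 6 from 3 distinct digits is {1,2,3}, which does not contain 6.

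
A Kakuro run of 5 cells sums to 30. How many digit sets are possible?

5 distinct digits from 1–9 sum between 15 and 35.
Enumerating: {1,5,7,8,9}, {2,4,7,8,9}, {2,5,6,8,9}, {3,4,6,8,9}, {3,5,6,7,9}, {4,5,6,7,8}.

6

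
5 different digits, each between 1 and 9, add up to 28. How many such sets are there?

5 distinct digits from 1–9 sum between 15 and 35.

9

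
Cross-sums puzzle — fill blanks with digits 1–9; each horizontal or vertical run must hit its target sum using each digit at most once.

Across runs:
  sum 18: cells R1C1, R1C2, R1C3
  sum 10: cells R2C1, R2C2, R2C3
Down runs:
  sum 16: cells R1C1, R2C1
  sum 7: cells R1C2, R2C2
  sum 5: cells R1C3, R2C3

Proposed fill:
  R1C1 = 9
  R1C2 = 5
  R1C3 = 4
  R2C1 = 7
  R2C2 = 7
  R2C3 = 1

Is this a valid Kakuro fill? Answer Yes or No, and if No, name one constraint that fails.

No — the across run R2C1–R2C3 sums to 15, not 10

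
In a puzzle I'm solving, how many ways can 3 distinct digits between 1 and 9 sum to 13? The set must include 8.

2

3 distinct digits from 1–9 sum between 6 and 24.
Keeping only sets containing 8.
Enumerating: {1,4,8}, {2,3,8}.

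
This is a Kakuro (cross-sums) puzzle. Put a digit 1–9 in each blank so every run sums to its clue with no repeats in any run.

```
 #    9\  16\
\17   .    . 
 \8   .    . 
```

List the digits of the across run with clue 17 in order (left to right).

8, 9

17 in 2 cells must be {8,9}; 16 in 2 cells must be {7,9}.
The 17 across and the 9 down share only 8, so R1C1 = 8.
R1C2 = 17 − 8 = 9 completes the 17 across.
R2C1 = 9 − 8 = 1 completes the 9 down.
R2C2 = 8 − 1 = 7 completes the 8 across.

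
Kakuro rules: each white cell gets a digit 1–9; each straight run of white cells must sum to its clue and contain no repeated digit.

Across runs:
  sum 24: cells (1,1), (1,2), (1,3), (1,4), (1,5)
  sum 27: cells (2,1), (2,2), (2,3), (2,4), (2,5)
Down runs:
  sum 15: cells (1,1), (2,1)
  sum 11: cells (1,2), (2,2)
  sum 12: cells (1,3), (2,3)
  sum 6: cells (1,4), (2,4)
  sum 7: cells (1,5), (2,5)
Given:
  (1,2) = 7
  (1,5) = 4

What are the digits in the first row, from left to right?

9, 7, 3, 1, 4

(2,2) = 11 − 7 = 4 completes the 11 down.
(2,5) = 7 − 4 = 3 completes the 7 down.
(2,4) = 5: the only remaining digit allowed by both the 27 across and the 6 down.
(1,4) = 6 − 5 = 1 completes the 6 down.
Given what's placed, (1,1) must be 9 to fit the 24 across and 15 down.
(1,3) = 24 − 21 = 3 completes the 24 across.
(2,1) = 15 − 9 = 6 completes the 15 down.
(2,3) = 27 − 18 = 9 completes the 27 across.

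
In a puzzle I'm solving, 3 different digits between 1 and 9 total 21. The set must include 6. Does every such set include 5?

The only way to make 21 from 3 distinct digits under that restriction is {6,7,8}, which does not contain 5.

No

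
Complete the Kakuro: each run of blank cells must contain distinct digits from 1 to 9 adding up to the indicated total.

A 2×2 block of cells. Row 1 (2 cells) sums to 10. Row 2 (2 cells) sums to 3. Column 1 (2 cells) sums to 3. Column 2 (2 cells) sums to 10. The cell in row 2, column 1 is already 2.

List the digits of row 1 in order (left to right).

1, 9

3 in 2 cells must be {1,2}.
(1,1) = 3 − 2 = 1 completes the 3 down.
(1,2) = 10 − 1 = 9 completes the 10 across.
(2,2) = 3 − 2 = 1 completes the 3 across.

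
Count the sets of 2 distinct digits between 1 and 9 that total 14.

2 distinct digits from 1–9 sum between 3 and 17.
Enumerating: {5,9}, {6,8}.

2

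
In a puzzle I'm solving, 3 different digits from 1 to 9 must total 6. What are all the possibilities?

3 distinct digits from 1–9 sum between 6 and 24.
Only one set works: {1,2,3}.

{1,2,3}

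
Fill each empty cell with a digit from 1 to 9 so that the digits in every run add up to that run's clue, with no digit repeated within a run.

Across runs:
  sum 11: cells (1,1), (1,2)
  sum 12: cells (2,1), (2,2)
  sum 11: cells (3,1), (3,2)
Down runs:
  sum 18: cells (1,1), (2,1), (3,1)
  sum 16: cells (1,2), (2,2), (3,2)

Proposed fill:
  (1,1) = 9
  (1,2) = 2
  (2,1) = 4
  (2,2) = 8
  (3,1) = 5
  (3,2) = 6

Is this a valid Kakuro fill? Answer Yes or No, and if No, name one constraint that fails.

Across: 9+2=11; 4+8=12; 5+6=11. Down: 9+4+5=18; 2+8+6=16. No digit repeats within any run.

Yes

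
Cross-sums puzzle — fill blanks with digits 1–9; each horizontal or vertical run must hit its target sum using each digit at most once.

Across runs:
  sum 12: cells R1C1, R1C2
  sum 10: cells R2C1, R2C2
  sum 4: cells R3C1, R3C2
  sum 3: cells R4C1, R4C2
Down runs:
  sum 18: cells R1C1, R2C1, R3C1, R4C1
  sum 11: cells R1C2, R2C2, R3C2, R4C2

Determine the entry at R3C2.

3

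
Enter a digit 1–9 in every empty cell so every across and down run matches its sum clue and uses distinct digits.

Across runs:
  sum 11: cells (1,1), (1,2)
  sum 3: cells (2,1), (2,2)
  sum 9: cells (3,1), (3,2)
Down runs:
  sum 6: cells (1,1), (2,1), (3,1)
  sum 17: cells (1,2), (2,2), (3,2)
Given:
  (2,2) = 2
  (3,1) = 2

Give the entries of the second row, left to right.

1 2

3 in 2 cells must be {1,2}; 6 in 3 cells must be {1,2,3}.
Given what's placed, (1,1) must be 3 to fit the 11 across and 6 down.
(1,2) = 11 − 3 = 8 completes the 11 across.
(2,1) = 3 − 2 = 1 completes the 3 across.
(3,2) = 9 − 2 = 7 completes the 9 across.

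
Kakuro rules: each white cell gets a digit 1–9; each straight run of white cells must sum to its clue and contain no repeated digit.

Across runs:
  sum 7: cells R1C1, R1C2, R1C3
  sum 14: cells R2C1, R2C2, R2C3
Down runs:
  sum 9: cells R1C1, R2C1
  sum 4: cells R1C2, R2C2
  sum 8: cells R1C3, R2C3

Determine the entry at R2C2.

7 in 3 cells must be {1,2,4}; 4 in 2 cells must be {1,3}.
The 7 across and the 4 down share only 1, so R1C2 = 1.
Given what's placed, R1C3 must be 2 to fit the 7 across and 8 down.
R2C2 = 4 − 1 = 3 completes the 4 down.
R2C3 = 8 − 2 = 6 completes the 8 down.
R1C1 = 7 − 3 = 4 completes the 7 across.
R2C1 = 14 − 9 = 5 completes the 14 across.

3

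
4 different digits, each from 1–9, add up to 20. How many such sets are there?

12

4 distinct digits from 1–9 sum between 10 and 30.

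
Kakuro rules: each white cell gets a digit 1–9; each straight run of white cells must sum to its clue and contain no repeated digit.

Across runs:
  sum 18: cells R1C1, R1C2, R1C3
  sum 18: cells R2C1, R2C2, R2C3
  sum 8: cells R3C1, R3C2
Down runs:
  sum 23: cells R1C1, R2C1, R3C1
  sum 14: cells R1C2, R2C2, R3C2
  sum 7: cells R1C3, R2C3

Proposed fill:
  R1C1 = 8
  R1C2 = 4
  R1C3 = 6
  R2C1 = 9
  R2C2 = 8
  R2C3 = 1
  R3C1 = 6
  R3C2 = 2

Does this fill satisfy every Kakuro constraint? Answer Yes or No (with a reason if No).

Yes

Across: 8+4+6=18; 9+8+1=18; 6+2=8. Down: 8+9+6=23; 4+8+2=14; 6+1=7. No digit repeats within any run.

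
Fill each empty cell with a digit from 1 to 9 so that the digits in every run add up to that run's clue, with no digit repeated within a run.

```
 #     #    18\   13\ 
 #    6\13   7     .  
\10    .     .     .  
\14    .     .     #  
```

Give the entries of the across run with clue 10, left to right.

1 2 7

R1C3 = 13 − 7 = 6 completes the 13 across.
R2C3 = 13 − 6 = 7 completes the 13 down.
Intersecting the 14 across with the 6 down forces R3C1 = 5.
R3C2 = 14 − 5 = 9 completes the 14 across.
R2C1 = 6 − 5 = 1 completes the 6 down.
R2C2 = 10 − 8 = 2 completes the 10 across.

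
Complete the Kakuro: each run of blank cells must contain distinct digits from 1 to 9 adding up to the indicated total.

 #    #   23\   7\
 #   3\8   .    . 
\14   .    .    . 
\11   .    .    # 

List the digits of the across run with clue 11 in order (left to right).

2 9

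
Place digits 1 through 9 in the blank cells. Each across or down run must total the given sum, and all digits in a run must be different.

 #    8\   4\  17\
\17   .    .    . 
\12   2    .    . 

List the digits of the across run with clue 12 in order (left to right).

4 in 2 cells must be {1,3}; 17 in 2 cells must be {8,9}.
R1C1 = 8 − 2 = 6 completes the 8 down.
R1C2 = 3: the only remaining digit allowed by both the 17 across and the 4 down.
R1C3 = 17 − 9 = 8 completes the 17 across.
R2C2 = 4 − 3 = 1 completes the 4 down.
R2C3 = 12 − 3 = 9 completes the 12 across.

2, 1, 9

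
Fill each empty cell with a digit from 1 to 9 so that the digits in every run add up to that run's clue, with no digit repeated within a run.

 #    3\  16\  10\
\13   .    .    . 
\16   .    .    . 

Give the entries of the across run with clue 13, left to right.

2 7 4

3 in 2 cells must be {1,2}; 16 in 2 cells must be {7,9}.
Nothing is forced directly, so branch on R1C1, whose candidates are 1 or 2. If R1C1 = 1: that forces R2C1 = 2, R2C2 = 9, after which R2C3 would have to be in {5} for the 16 across but in {1,2,3,4,6,7,8,9} for the 10 down — contradiction. So R1C1 = 2.
Given what's placed, R1C2 must be 7 to fit the 13 across and 16 down.
R1C3 = 13 − 9 = 4 completes the 13 across.
R2C1 = 3 − 2 = 1 completes the 3 down.
R2C2 = 16 − 7 = 9 completes the 16 down.
R2C3 = 16 − 10 = 6 completes the 16 across.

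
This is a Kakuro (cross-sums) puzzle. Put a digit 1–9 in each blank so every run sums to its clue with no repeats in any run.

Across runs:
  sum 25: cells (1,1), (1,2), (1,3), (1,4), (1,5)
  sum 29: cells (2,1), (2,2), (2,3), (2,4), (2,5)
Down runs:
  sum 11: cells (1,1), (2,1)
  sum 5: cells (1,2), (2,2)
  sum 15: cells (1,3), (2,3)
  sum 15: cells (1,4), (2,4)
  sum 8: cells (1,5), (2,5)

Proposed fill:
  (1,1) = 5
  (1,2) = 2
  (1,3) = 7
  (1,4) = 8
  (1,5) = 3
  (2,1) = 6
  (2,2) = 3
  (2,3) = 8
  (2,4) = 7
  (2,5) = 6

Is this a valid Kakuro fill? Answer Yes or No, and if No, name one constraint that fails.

No — the across run (2,1)–(2,5) sums to 30, not 29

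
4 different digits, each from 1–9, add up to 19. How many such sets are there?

4 distinct digits from 1–9 sum between 10 and 30.

11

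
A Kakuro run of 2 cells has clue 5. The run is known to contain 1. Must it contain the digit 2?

No

The only way to make 5 from 2 distinct digits under that restriction is {1,4}, which does not contain 2.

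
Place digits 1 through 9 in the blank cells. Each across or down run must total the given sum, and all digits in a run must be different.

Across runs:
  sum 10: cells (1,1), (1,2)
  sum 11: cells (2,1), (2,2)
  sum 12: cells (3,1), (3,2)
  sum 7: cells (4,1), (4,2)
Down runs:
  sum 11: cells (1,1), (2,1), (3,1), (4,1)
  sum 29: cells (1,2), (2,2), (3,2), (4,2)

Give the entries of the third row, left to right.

11 in 4 cells must be {1,2,3,5}; 29 in 4 cells must be {5,7,8,9}.
Only 5 fits (4,2) under both its across sum 7 and down sum 29.
(4,1) = 7 − 5 = 2 completes the 7 across.
Nothing is forced directly, so branch on (2,1), whose candidates are 3 or 5. If (2,1) = 5: then (2,2) would have to be in {6} for the 11 across but in {7,8,9} for the 29 down — contradiction. So (2,1) = 3.
(1,1) = 1: the only remaining digit allowed by both the 10 across and the 11 down.
(1,2) = 10 − 1 = 9 completes the 10 across.
(2,2) = 11 − 3 = 8 completes the 11 across.
(3,1) = 11 − 6 = 5 completes the 11 down.
(3,2) = 12 − 5 = 7 completes the 12 across.

5, 7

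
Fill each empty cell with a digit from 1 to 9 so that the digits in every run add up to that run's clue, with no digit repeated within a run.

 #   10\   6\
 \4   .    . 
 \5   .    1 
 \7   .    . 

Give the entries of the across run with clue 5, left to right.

4 1

4 in 2 cells must be {1,3}; 6 in 3 cells must be {1,2,3}.
R1C2 = 3: the only remaining digit allowed by both the 4 across and the 6 down.
R2C1 = 5 − 1 = 4 completes the 5 across.
R3C2 = 6 − 4 = 2 completes the 6 down.
R1C1 = 4 − 3 = 1 completes the 4 across.
R3C1 = 7 − 2 = 5 completes the 7 across.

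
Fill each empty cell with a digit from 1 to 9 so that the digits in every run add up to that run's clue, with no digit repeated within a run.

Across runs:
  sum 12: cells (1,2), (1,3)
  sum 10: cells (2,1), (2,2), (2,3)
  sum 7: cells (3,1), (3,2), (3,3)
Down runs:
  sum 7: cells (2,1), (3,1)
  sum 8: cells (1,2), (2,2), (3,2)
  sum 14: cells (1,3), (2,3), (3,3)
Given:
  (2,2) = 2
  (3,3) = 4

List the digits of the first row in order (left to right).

7 in 3 cells must be {1,2,4}.
(1,2) = 5: the only remaining digit allowed by both the 12 across and the 8 down.
(1,3) = 12 − 5 = 7 completes the 12 across.
(2,3) = 14 − 11 = 3 completes the 14 down.
(3,2) = 8 − 7 = 1 completes the 8 down.
(2,1) = 10 − 5 = 5 completes the 10 across.
(3,1) = 7 − 5 = 2 completes the 7 across.

5 7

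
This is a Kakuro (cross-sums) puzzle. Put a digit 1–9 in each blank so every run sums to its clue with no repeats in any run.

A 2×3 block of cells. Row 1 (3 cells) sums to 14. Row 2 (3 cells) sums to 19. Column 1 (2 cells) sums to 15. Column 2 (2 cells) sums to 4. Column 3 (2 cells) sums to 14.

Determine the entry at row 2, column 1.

4 in 2 cells must be {1,3}.
The 19 across and the 4 down share only 3, so (2,2) = 3.
Given what's placed, (2,3) must be 9 to fit the 19 across and 14 down.
(1,2) = 4 − 3 = 1 completes the 4 down.
(1,3) = 14 − 9 = 5 completes the 14 down.
(2,1) = 19 − 12 = 7 completes the 19 across.
(1,1) = 14 − 6 = 8 completes the 14 across.

7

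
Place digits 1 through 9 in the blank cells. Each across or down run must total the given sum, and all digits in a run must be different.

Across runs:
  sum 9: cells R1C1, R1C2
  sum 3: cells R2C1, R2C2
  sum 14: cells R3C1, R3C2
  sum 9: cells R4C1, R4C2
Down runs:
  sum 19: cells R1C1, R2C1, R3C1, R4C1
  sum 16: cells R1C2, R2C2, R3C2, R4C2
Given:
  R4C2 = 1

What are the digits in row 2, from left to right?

3 in 2 cells must be {1,2}.
Given what's placed, R2C2 must be 2 to fit the 3 across and 16 down.
R4C1 = 9 − 1 = 8 completes the 9 across.
R2C1 = 3 − 2 = 1 completes the 3 across.
R3C1 = 6: the only remaining digit allowed by both the 14 across and the 19 down.
R3C2 = 14 − 6 = 8 completes the 14 across.
R1C1 = 19 − 15 = 4 completes the 19 down.
R1C2 = 9 − 4 = 5 completes the 9 across.

1, 2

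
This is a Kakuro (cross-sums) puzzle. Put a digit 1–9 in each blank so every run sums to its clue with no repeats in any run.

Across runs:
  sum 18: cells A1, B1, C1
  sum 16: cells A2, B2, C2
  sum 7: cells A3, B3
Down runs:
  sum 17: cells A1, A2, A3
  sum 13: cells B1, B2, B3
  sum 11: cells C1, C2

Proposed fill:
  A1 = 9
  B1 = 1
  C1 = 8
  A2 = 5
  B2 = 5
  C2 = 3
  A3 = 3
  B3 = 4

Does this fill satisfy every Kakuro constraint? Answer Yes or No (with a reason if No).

No — the across run A2–C2 sums to 13, not 16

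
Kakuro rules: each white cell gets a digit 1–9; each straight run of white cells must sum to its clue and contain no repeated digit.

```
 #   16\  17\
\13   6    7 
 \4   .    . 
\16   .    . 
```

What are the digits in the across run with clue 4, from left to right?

4 in 2 cells must be {1,3}; 16 in 2 cells must be {7,9}.
R2C2 = 1: the only remaining digit allowed by both the 4 across and the 17 down.
R3C2 = 17 − 8 = 9 completes the 17 down.
R2C1 = 4 − 1 = 3 completes the 4 across.
R3C1 = 16 − 9 = 7 completes the 16 across.

3, 1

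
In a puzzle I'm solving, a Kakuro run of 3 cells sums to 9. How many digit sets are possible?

3

3 distinct digits from 1–9 sum between 6 and 24.
Enumerating: {1,2,6}, {1,3,5}, {2,3,4}.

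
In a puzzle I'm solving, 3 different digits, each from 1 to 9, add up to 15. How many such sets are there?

8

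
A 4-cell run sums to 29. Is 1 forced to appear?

No

The only way to make 29 from 4 distinct digits is {5,7,8,9}, which does not contain 1.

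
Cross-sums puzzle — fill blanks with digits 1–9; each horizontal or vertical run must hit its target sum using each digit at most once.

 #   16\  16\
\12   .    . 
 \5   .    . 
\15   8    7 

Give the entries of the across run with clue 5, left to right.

Nothing is forced directly, so branch on R1C1, whose candidates are 3 or 5 or 7. If R1C1 = 3: then R1C2 would have to be in {9} for the 12 across but in {1,3,4,5,6,8} for the 16 down — contradiction. If R1C1 = 5: then R1C2 would have to be in {7} for the 12 across but in {1,3,4,5,6,8} for the 16 down — contradiction. So R1C1 = 7.
R1C2 = 12 − 7 = 5 completes the 12 across.
R2C1 = 16 − 15 = 1 completes the 16 down.
R2C2 = 5 − 1 = 4 completes the 5 across.

1, 4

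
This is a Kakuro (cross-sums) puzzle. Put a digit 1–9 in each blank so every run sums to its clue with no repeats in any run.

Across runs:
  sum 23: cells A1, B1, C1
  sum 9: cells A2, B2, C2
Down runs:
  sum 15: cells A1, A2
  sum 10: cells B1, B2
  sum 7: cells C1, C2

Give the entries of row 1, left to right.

9, 8, 6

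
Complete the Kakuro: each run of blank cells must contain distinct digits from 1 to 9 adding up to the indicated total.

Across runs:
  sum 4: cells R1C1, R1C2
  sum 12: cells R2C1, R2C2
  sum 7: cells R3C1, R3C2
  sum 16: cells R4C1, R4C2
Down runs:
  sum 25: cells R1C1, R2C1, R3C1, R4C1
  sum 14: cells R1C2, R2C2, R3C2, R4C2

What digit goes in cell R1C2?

4 in 2 cells must be {1,3}; 16 in 2 cells must be {7,9}.
Only 7 fits R4C2 under both its across sum 16 and down sum 14.
Given what's placed, R1C2 must be 1 to fit the 4 across and 14 down.

1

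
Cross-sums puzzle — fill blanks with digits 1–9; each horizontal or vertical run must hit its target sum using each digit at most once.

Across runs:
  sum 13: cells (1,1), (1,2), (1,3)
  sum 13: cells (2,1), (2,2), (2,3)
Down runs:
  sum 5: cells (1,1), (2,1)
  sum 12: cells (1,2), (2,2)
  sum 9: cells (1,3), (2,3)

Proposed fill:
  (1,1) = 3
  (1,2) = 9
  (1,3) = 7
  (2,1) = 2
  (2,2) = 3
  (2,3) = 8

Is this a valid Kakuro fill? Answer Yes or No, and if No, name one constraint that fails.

No — the down run (1,3)–(2,3) sums to 15, not 9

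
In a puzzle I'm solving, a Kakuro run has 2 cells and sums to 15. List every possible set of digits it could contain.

{6,9}; {7,8}

2 distinct digits from 1–9 sum between 3 and 17.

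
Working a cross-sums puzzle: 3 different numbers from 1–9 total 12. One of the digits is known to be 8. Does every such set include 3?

The only way to make 12 from 3 distinct digits under that restriction is {1,3,8}, which contains 3.

Yes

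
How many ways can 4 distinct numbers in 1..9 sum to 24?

8

4 distinct digits from 1–9 sum between 10 and 30.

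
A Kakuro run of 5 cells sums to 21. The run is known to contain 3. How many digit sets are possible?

5 distinct digits from 1–9 sum between 15 and 35.
Keeping only sets containing 3.
Enumerating: {1,2,3,6,9}, {1,2,3,7,8}, {1,3,4,5,8}, {1,3,4,6,7}, {2,3,4,5,7}.

5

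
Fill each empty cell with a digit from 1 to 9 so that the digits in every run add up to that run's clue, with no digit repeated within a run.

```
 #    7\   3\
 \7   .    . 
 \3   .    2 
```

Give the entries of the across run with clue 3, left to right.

1 2

3 in 2 cells must be {1,2}.
R1C2 = 3 − 2 = 1 completes the 3 down.
R2C1 = 3 − 2 = 1 completes the 3 across.
R1C1 = 7 − 1 = 6 completes the 7 across.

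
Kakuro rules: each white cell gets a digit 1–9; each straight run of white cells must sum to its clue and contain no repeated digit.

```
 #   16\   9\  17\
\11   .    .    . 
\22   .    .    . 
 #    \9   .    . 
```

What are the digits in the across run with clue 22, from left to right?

16 in 2 cells must be {7,9}.
Only 7 fits R1C1 under both its across sum 11 and down sum 16.
R2C1 = 16 − 7 = 9 completes the 16 down.
Nothing is forced directly, so branch on R1C2, whose candidates are 1 or 3. If R1C2 = 3: that forces R1C3 = 1, R2C2 = 5, after which R2C3 would have to be in {8} for the 22 across but in {7,9} for the 17 down — contradiction. So R1C2 = 1.
R1C3 = 11 − 8 = 3 completes the 11 across.
No cell is forced outright now. R2C2 can only be 5 or 6 (the digits allowed by both its 22 across and its 9 down). If R2C2 = 6: then R2C3 would have to be in {7} for the 22 across but in {5,6,8,9} for the 17 down — contradiction. So R2C2 = 5.
R2C3 = 22 − 14 = 8 completes the 22 across.

9, 5, 8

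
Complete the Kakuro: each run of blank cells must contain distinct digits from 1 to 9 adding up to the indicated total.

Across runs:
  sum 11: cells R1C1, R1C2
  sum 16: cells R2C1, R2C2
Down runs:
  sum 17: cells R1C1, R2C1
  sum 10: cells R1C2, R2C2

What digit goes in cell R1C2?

3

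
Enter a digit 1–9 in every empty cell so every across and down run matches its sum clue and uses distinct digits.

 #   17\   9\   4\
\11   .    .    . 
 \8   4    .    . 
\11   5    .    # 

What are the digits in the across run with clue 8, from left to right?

4 in 2 cells must be {1,3}.
R1C1 = 17 − 9 = 8 completes the 17 down.
Given what's placed, R1C3 must be 1 to fit the 11 across and 4 down.
R2C3 = 4 − 1 = 3 completes the 4 down.
R3C2 = 11 − 5 = 6 completes the 11 across.
R1C2 = 11 − 9 = 2 completes the 11 across.
R2C2 = 8 − 7 = 1 completes the 8 across.

4 1 3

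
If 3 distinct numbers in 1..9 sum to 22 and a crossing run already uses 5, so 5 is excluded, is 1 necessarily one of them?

No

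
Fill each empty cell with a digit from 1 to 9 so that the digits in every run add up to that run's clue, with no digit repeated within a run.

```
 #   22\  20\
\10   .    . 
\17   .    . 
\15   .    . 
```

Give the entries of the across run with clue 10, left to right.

17 in 2 cells must be {8,9}.
Nothing is forced directly, so branch on R2C1, whose candidates are 8 or 9. If R2C1 = 8: that forces R1C1 = 9, after which R1C2 would have to be in {1} for the 10 across but in {3,4,5,6,7,8,9} for the 20 down — contradiction. So R2C1 = 9.
R2C2 = 17 − 9 = 8 completes the 17 across.
Nothing is forced directly, so branch on R3C2, whose candidates are 7 or 9. If R3C2 = 7: then R1C2 would have to be in {1,2,3,4,6,7,8,9} for the 10 across but in {5} for the 20 down — contradiction. So R3C2 = 9.
R1C2 = 20 − 17 = 3 completes the 20 down.
R3C1 = 15 − 9 = 6 completes the 15 across.
R1C1 = 10 − 3 = 7 completes the 10 across.

7 3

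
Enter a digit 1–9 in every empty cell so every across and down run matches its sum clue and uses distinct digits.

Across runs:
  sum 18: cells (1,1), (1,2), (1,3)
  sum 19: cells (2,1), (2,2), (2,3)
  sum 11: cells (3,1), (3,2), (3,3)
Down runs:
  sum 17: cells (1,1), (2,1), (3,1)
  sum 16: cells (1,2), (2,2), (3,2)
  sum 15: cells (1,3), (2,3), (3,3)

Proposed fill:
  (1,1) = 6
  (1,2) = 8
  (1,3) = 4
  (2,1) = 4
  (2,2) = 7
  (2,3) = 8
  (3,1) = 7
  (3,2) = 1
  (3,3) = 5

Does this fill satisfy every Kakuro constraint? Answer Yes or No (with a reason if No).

No — the across run (3,1)–(3,3) sums to 13, not 11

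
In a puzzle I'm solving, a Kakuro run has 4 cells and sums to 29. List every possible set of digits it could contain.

4 distinct digits from 1–9 sum between 10 and 30.
Only one set works: {5,7,8,9}.

{5,7,8,9}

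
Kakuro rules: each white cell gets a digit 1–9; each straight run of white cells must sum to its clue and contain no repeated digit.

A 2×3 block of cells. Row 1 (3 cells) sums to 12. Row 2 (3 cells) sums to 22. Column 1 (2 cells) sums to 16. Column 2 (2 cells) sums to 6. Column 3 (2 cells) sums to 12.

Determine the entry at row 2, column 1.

9

16 in 2 cells must be {7,9}.
The 22 across and the 6 down share only 5, so (2,2) = 5.
(1,2) = 6 − 5 = 1 completes the 6 down.
Given what's placed, (2,1) must be 9 to fit the 22 across and 16 down.
(2,3) = 22 − 14 = 8 completes the 22 across.
(1,1) = 16 − 9 = 7 completes the 16 down.
(1,3) = 12 − 8 = 4 completes the 12 across.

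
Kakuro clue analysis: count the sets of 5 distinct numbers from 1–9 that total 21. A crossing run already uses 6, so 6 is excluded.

4

5 distinct digits from 1–9 sum between 15 and 35.
Dropping sets that contain 6.
Enumerating: {1,2,3,7,8}, {1,2,4,5,9}, {1,3,4,5,8}, {2,3,4,5,7}.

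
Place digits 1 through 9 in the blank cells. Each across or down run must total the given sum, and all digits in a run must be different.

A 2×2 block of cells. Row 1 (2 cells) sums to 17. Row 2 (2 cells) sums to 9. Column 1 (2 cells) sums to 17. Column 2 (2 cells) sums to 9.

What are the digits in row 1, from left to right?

9 8

17 in 2 cells must be {8,9}.
The 17 across and the 9 down share only 8, so (1,2) = 8.
The 9 across and the 17 down share only 8, so (2,1) = 8.
(2,2) = 9 − 8 = 1 completes the 9 across.
(1,1) = 17 − 8 = 9 completes the 17 across.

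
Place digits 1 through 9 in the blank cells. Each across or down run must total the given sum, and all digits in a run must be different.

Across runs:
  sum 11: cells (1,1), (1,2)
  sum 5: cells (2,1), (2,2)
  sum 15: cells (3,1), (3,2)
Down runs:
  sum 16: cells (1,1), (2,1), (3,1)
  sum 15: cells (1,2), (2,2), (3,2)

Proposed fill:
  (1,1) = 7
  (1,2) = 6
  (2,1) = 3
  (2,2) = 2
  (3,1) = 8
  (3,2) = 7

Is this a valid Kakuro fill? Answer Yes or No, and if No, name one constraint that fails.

No — the across run (1,1)–(1,2) sums to 13, not 11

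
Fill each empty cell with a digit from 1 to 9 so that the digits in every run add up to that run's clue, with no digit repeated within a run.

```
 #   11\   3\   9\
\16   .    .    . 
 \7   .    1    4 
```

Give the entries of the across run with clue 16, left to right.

7 in 3 cells must be {1,2,4}; 3 in 2 cells must be {1,2}.
R1C2 = 3 − 1 = 2 completes the 3 down.
R1C3 = 9 − 4 = 5 completes the 9 down.
R2C1 = 7 − 5 = 2 completes the 7 across.
R1C1 = 16 − 7 = 9 completes the 16 across.

9 2 5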